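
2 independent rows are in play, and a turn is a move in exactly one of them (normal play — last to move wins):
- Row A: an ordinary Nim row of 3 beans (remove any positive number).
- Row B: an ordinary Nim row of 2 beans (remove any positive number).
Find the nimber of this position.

1

Row A is a plain Nim row of size 3, so its Grundy value is 3.
Row B is a plain Nim row of size 2, so its Grundy value is 2.
By the Sprague-Grundy theorem, the Grundy value of a sum of independent games is the XOR of the component values.
Combined value = 3 ⊕ 2 = 1.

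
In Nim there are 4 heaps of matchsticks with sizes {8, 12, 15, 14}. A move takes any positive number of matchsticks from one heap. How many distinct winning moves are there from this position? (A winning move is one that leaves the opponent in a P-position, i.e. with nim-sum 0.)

3

Nim-sum: 8 XOR 12 XOR 15 XOR 14 = 5.
The overall nim-sum is X = 5. A heap of size p has a winning move iff p XOR X < p (reduce it to p XOR X).
  8: 8 XOR 5 = 13 ≥ 8 — no move.
  12: 12 XOR 5 = 9 < 12 — winning move (to 9).
  15: 15 XOR 5 = 10 < 15 — winning move (to 10).
  14: 14 XOR 5 = 11 < 14 — winning move (to 11).
That gives 3 winning moves.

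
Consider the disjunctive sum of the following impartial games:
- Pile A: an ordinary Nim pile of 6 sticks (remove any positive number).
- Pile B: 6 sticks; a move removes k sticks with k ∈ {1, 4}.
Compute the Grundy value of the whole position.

7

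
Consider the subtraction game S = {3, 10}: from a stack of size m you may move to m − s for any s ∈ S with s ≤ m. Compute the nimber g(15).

Compute g(0), g(1), … for moves {3, 10}:
k:     0  1  2  3  4  5  6  7  8  9 10 11 12 13 14 15
g(k):  0  0  0  1  1  1  0  0  0  1  1  1  2  0  0  0
So g(15) = 0.

0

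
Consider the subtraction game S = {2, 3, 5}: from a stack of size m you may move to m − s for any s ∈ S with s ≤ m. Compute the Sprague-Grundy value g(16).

Build the Grundy sequence with g(k) = mex{g(k−s) : s ∈ {2, 3, 5}, s ≤ k}:
k:     0  1  2  3  4  5  6  7  8  9 10 11 12 13 14 15 16
g(k):  0  0  1  1  2  2  3  0  0  1  1  2  2  3  0  0  1
So g(16) = 1.

1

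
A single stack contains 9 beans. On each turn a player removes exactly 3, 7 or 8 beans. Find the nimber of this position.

1

Build the Grundy sequence with g(k) = mex{g(k−s) : s ∈ {3, 7, 8}, s ≤ k}:
g(0) = mex{} = 0
g(1) = mex{} = 0
g(2) = mex{} = 0
g(3) = mex{0} = 1
g(4) = mex{0} = 1
g(5) = mex{0} = 1
g(6) = mex{1} = 0
g(7) = mex{0,1} = 2
g(8) = mex{0,1} = 2
g(9) = mex{0} = 1
So g(9) = 1.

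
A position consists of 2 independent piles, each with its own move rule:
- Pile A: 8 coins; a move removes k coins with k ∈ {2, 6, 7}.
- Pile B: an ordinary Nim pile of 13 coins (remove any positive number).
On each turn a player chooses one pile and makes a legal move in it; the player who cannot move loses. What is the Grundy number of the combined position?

15

For pile A, compute g(0), g(1), … with moves {2, 6, 7}:
g(0) = mex{} = 0
g(1) = mex{} = 0
g(2) = mex{0} = 1
g(3) = mex{0} = 1
g(4) = mex{1} = 0
g(5) = mex{1} = 0
g(6) = mex{0} = 1
g(7) = mex{0} = 1
g(8) = mex{0,1} = 2
So g(8) = 2.
Pile B is a plain Nim pile of size 13, so its Grundy value is 13.
The value of a disjunctive sum is the nim-sum of the parts.
Combined value = 2 XOR 13 = 15.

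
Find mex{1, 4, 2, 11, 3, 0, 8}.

The values 0, 1, 2, 3, 4 are all present; 5 is the first non-negative integer missing from the set.

5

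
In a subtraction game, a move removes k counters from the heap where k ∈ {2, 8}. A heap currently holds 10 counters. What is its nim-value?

0

Compute g(0), g(1), … for moves {2, 8}:
g(0) = mex{} = 0
g(1) = mex{} = 0
g(2) = mex{0} = 1
g(3) = mex{0} = 1
g(4) = mex{1} = 0
g(5) = mex{1} = 0
g(6) = mex{0} = 1
g(7) = mex{0} = 1
g(8) = mex{0,1} = 2
g(9) = mex{0,1} = 2
g(10) = mex{1,2} = 0
So g(10) = 0.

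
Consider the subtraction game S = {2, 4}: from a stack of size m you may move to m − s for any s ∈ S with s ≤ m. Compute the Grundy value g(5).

2

Build the Grundy sequence with g(k) = mex{g(k−s) : s ∈ {2, 4}, s ≤ k}:
k:     0  1  2  3  4  5
g(k):  0  0  1  1  2  2
So g(5) = 2.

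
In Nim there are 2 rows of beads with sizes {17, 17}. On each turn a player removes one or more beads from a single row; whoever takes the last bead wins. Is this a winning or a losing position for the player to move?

Compute the nim-sum pairwise:
17 ^ 17 = 0
The nim-sum is 0, so this is a P-position: the player to move is in a losing position under optimal play.

Losing position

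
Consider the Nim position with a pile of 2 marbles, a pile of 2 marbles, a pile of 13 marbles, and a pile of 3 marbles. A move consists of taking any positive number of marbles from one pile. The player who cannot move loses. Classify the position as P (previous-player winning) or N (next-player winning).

N-position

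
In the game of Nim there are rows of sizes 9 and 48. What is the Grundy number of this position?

57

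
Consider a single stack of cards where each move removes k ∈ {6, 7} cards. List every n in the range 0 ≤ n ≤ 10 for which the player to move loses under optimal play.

Build the Grundy sequence with g(k) = mex{g(k−s) : s ∈ {6, 7}, s ≤ k}:
g(0) = mex{} = 0
g(1) = mex{} = 0
g(2) = mex{} = 0
g(3) = mex{} = 0
g(4) = mex{} = 0
g(5) = mex{} = 0
g(6) = mex{0} = 1
g(7) = mex{0} = 1
g(8) = mex{0} = 1
g(9) = mex{0} = 1
g(10) = mex{0} = 1
The P-positions (g = 0) in 0..10 are 0, 1, 2, 3, 4, 5.

0, 1, 2, 3, 4, 5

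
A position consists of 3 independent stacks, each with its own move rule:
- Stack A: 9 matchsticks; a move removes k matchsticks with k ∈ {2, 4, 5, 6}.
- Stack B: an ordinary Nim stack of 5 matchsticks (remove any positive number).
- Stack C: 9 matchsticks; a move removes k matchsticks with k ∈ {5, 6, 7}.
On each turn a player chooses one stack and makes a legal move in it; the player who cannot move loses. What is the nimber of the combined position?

4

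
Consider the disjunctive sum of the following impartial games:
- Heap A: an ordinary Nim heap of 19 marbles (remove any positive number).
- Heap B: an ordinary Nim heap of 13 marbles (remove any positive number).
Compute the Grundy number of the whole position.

Heap A is a plain Nim heap of size 19, so its Grundy value is 19.
Heap B is a plain Nim heap of size 13, so its Grundy value is 13.
The value of a disjunctive sum is the nim-sum of the parts.
Combined value = 19 ⊕ 13 = 30.

30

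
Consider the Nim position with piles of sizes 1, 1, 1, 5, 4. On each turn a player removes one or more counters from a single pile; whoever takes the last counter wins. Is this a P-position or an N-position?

P-position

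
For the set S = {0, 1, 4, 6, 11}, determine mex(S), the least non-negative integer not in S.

The values 0, 1 are all present; 2 is the first non-negative integer missing from the set.

2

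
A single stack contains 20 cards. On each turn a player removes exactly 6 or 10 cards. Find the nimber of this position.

0

Grundy values for subtraction set {6, 10}:
k:     0  1  2  3  4  5  6  7  8  9 10 11 12 13 14 15 16 17 18 19 20
g(k):  0  0  0  0  0  0  1  1  1  1  1  1  2  2  2  2  0  0  0  0  0
So g(20) = 0.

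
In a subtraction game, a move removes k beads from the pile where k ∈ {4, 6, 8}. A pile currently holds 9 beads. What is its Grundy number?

2

Grundy values for subtraction set {4, 6, 8}:
g(0) = mex{} = 0
g(1) = mex{} = 0
g(2) = mex{} = 0
g(3) = mex{} = 0
g(4) = mex{0} = 1
g(5) = mex{0} = 1
g(6) = mex{0} = 1
g(7) = mex{0} = 1
g(8) = mex{0,1} = 2
g(9) = mex{0,1} = 2
So g(9) = 2.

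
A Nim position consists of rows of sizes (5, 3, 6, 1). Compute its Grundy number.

1

Write each in binary and XOR column by column:
  101  (5)
  011  (3)
  110  (6)
  001  (1)
  ---
  001  (1)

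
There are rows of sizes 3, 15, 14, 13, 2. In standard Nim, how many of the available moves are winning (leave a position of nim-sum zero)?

Nim-sum: 3 ⊕ 15 ⊕ 14 ⊕ 13 ⊕ 2 = 13.
The overall nim-sum is X = 13. A row of size p has a winning move iff p XOR X < p (reduce it to p XOR X).
  3: 3 XOR 13 = 14 ≥ 3 — no move.
  15: 15 XOR 13 = 2 < 15 — winning move (to 2).
  14: 14 XOR 13 = 3 < 14 — winning move (to 3).
  13: 13 XOR 13 = 0 < 13 — winning move (to 0).
  2: 2 XOR 13 = 15 ≥ 2 — no move.
That gives 3 winning moves.

3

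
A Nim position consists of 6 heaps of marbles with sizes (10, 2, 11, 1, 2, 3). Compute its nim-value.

In binary:
  1010  (10)
  0010  (2)
  1011  (11)
  0001  (1)
  0010  (2)
  0011  (3)
  ----
  0011  (3)

3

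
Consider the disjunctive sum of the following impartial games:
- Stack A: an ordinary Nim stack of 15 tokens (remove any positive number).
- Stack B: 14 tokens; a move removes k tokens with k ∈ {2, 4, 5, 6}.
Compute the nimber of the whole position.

12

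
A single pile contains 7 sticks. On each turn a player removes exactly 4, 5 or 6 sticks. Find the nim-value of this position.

1

Grundy values for subtraction set {4, 5, 6}:
k:     0  1  2  3  4  5  6  7
g(k):  0  0  0  0  1  1  1  1
So g(7) = 1.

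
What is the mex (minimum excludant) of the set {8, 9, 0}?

1

0 is in the set but 1 is not, so the mex is 1.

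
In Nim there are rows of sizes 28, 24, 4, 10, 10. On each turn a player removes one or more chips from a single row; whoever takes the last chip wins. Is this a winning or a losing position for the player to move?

Losing position

Write each in binary and XOR column by column:
  11100  (28)
  11000  (24)
  00100  (4)
  01010  (10)
  01010  (10)
  -----
  00000  (0)
The nim-sum is 0, so this is a P-position: the player to move is in a losing position under optimal play.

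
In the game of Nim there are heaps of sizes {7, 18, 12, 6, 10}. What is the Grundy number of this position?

21

In binary:
  00111  (7)
  10010  (18)
  01100  (12)
  00110  (6)
  01010  (10)
  -----
  10101  (21)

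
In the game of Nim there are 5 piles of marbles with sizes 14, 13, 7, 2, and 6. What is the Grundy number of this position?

0

In binary:
  1110  (14)
  1101  (13)
  0111  (7)
  0010  (2)
  0110  (6)
  ----
  0000  (0)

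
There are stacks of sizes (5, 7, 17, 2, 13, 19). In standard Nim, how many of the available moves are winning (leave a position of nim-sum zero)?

1

Nim-sum: 5 ^ 7 ^ 17 ^ 2 ^ 13 ^ 19 = 15.
The overall nim-sum is X = 15. A stack of size p has a winning move iff p XOR X < p (reduce it to p XOR X).
  5: 5 XOR 15 = 10 ≥ 5 — no move.
  7: 7 XOR 15 = 8 ≥ 7 — no move.
  17: 17 XOR 15 = 30 ≥ 17 — no move.
  2: 2 XOR 15 = 13 ≥ 2 — no move.
  13: 13 XOR 15 = 2 < 13 — winning move (to 2).
  19: 19 XOR 15 = 28 ≥ 19 — no move.
That gives 1 winning move.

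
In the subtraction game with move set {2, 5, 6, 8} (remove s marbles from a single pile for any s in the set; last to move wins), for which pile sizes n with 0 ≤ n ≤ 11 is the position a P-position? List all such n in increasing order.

0, 1, 4, 11

Build the Grundy sequence with g(k) = mex{g(k−s) : s ∈ {2, 5, 6, 8}, s ≤ k}:
k:     0  1  2  3  4  5  6  7  8  9 10 11
g(k):  0  0  1  1  0  2  1  3  2  2  3  0
The P-positions (g = 0) in 0..11 are 0, 1, 4, 11.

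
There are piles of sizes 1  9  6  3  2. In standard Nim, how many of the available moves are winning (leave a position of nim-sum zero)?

In binary:
  0001  (1)
  1001  (9)
  0110  (6)
  0011  (3)
  0010  (2)
  ----
  1111  (15)
The overall nim-sum is X = 15. A pile of size p has a winning move iff p XOR X < p (reduce it to p XOR X).
  1: 1 XOR 15 = 14 ≥ 1 — no move.
  9: 9 XOR 15 = 6 < 9 — winning move (to 6).
  6: 6 XOR 15 = 9 ≥ 6 — no move.
  3: 3 XOR 15 = 12 ≥ 3 — no move.
  2: 2 XOR 15 = 13 ≥ 2 — no move.
That gives 1 winning move.

1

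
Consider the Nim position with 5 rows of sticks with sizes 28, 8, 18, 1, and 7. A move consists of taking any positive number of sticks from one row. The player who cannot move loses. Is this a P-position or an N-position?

P-position

Nim-sum: 28 ⊕ 8 ⊕ 18 ⊕ 1 ⊕ 7 = 0.
The nim-sum is 0, so this is a P-position: the player to move is in a losing position under optimal play.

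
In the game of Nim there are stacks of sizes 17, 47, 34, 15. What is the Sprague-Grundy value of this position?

Compute the nim-sum pairwise:
17 ⊕ 47 = 62
62 ⊕ 34 = 28
28 ⊕ 15 = 19

19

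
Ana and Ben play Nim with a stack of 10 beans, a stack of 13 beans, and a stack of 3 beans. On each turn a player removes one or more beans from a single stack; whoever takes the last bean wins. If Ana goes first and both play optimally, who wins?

Ana wins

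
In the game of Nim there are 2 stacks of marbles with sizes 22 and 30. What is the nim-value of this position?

Nim-sum: 22 XOR 30 = 8.

8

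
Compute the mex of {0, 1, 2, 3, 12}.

The values 0, 1, 2, 3 are all present; 4 is the first non-negative integer missing from the set.

4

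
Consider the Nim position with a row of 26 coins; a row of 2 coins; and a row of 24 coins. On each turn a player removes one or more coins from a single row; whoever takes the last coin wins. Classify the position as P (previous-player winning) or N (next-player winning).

P-position

Compute the nim-sum pairwise:
26 ⊕ 2 = 24
24 ⊕ 24 = 0
The nim-sum is 0, so this is a P-position: the player to move is in a losing position under optimal play.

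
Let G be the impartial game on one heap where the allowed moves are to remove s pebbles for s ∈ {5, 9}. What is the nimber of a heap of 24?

2

Compute g(0), g(1), … for moves {5, 9}:
k:     0  1  2  3  4  5  6  7  8  9 10 11 12 13 14 15 16 17 18 19 20 21 22 23 24
g(k):  0  0  0  0  0  1  1  1  1  1  2  2  2  2  0  0  0  0  0  1  1  1  1  1  2
So g(24) = 2.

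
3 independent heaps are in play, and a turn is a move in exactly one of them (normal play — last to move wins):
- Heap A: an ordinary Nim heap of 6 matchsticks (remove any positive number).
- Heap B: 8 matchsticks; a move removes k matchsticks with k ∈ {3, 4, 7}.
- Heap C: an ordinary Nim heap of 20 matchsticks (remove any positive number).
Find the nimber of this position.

16

Heap A is a plain Nim heap of size 6, so its Grundy value is 6.
Grundy values for heap B (subtraction set {3, 4, 7}):
k:     0  1  2  3  4  5  6  7  8
g(k):  0  0  0  1  1  1  2  2  2
So g(8) = 2.
Heap C is a plain Nim heap of size 20, so its Grundy value is 20.
The value of a disjunctive sum is the nim-sum of the parts.
Combined value = 6 ⊕ 2 ⊕ 20 = 16.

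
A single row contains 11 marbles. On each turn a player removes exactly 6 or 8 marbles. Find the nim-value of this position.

1

Compute g(0), g(1), … for moves {6, 8}:
k:     0  1  2  3  4  5  6  7  8  9 10 11
g(k):  0  0  0  0  0  0  1  1  1  1  1  1
So g(11) = 1.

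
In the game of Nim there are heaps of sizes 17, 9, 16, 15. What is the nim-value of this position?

In binary:
  10001  (17)
  01001  (9)
  10000  (16)
  01111  (15)
  -----
  00111  (7)

7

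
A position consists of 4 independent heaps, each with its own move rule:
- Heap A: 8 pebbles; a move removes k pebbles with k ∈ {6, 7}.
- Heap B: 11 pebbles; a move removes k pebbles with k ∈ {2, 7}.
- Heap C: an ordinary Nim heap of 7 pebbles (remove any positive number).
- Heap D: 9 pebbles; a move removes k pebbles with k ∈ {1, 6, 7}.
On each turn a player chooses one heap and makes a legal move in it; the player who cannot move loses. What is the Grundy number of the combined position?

4

Grundy values for heap A (subtraction set {6, 7}):
k:     0  1  2  3  4  5  6  7  8
g(k):  0  0  0  0  0  0  1  1  1
So g(8) = 1.
Grundy values for heap B (subtraction set {2, 7}):
k:     0  1  2  3  4  5  6  7  8  9 10 11
g(k):  0  0  1  1  0  0  1  1  2  0  0  1
So g(11) = 1.
Heap C is a plain Nim heap of size 7, so its Grundy value is 7.
Build the Grundy sequence for heap D with g(k) = mex{g(k−s) : s ∈ {1, 6, 7}, s ≤ k}:
k:     0  1  2  3  4  5  6  7  8  9
g(k):  0  1  0  1  0  1  2  3  2  3
So g(9) = 3.
By the Sprague-Grundy theorem, the Grundy value of a sum of independent games is the XOR of the component values.
Combined value = 1 XOR 1 XOR 7 XOR 3 = 4.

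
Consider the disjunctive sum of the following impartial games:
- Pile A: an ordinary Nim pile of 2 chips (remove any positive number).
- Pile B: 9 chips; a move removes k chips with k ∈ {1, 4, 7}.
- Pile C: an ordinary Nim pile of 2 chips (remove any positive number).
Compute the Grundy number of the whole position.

1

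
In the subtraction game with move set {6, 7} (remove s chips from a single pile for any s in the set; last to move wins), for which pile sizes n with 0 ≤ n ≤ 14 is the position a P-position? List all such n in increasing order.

0, 1, 2, 3, 4, 5, 13, 14

Grundy values for subtraction set {6, 7}:
g(0) = mex{} = 0
g(1) = mex{} = 0
g(2) = mex{} = 0
g(3) = mex{} = 0
g(4) = mex{} = 0
g(5) = mex{} = 0
g(6) = mex{0} = 1
g(7) = mex{0} = 1
g(8) = mex{0} = 1
g(9) = mex{0} = 1
g(10) = mex{0} = 1
g(11) = mex{0} = 1
g(12) = mex{0,1} = 2
g(13) = mex{1} = 0
g(14) = mex{1} = 0
The P-positions (g = 0) in 0..14 are 0, 1, 2, 3, 4, 5, 13, 14.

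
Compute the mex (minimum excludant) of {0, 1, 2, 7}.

The values 0, 1, 2 are all present; 3 is the first non-negative integer missing from the set.

3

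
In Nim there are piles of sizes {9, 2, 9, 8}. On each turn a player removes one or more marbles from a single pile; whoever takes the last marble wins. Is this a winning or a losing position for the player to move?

Winning position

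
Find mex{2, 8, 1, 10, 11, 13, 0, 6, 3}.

The values 0, 1, 2, 3 are all present; 4 is the first non-negative integer missing from the set.

4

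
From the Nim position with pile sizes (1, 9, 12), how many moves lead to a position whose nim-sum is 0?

1

Write each in binary and XOR column by column:
  0001  (1)
  1001  (9)
  1100  (12)
  ----
  0100  (4)
The overall nim-sum is X = 4. A pile of size p has a winning move iff p XOR X < p (reduce it to p XOR X).
  1: 1 XOR 4 = 5 ≥ 1 — no move.
  9: 9 XOR 4 = 13 ≥ 9 — no move.
  12: 12 XOR 4 = 8 < 12 — winning move (to 8).
That gives 1 winning move.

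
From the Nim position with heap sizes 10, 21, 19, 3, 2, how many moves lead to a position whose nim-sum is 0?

Nim-sum: 10 ⊕ 21 ⊕ 19 ⊕ 3 ⊕ 2 = 13.
The overall nim-sum is X = 13. A heap of size p has a winning move iff p XOR X < p (reduce it to p XOR X).
  10: 10 XOR 13 = 7 < 10 — winning move (to 7).
  21: 21 XOR 13 = 24 ≥ 21 — no move.
  19: 19 XOR 13 = 30 ≥ 19 — no move.
  3: 3 XOR 13 = 14 ≥ 3 — no move.
  2: 2 XOR 13 = 15 ≥ 2 — no move.
That gives 1 winning move.

1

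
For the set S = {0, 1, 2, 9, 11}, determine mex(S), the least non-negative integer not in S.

3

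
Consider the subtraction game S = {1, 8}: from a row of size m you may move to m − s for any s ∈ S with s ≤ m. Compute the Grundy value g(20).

Compute g(0), g(1), … for moves {1, 8}:
k:     0  1  2  3  4  5  6  7  8  9 10 11 12 13 14 15 16 17 18 19 20
g(k):  0  1  0  1  0  1  0  1  2  0  1  0  1  0  1  0  1  2  0  1  0
So g(20) = 0.

0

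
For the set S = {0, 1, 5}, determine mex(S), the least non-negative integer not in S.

2

The values 0, 1 are all present; 2 is the first non-negative integer missing from the set.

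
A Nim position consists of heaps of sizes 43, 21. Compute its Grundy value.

62

Write each in binary and XOR column by column:
  101011  (43)
  010101  (21)
  ------
  111110  (62)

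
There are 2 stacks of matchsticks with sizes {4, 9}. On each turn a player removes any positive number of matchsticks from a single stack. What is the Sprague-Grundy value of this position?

Compute the nim-sum pairwise:
4 ⊕ 9 = 13

13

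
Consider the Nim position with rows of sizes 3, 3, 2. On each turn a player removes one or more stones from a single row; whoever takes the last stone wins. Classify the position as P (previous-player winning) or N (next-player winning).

N-position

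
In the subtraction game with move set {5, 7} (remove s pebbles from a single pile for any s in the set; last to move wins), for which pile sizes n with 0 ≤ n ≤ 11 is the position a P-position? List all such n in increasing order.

0, 1, 2, 3, 4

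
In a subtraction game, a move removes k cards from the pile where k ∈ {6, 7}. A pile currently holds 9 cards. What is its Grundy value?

Grundy values for subtraction set {6, 7}:
k:     0  1  2  3  4  5  6  7  8  9
g(k):  0  0  0  0  0  0  1  1  1  1
So g(9) = 1.

1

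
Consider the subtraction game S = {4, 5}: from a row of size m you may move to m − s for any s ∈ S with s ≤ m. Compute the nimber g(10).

0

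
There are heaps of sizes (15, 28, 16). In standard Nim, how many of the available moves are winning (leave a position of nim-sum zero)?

Compute the nim-sum pairwise:
15 ⊕ 28 = 19
19 ⊕ 16 = 3
The overall nim-sum is X = 3. A heap of size p has a winning move iff p XOR X < p (reduce it to p XOR X).
  15: 15 XOR 3 = 12 < 15 — winning move (to 12).
  28: 28 XOR 3 = 31 ≥ 28 — no move.
  16: 16 XOR 3 = 19 ≥ 16 — no move.
That gives 1 winning move.

1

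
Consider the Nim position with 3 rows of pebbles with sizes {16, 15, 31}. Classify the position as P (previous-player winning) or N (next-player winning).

P-position

Nim-sum: 16 ^ 15 ^ 31 = 0.
The nim-sum is 0, so this is a P-position: the player to move is in a losing position under optimal play.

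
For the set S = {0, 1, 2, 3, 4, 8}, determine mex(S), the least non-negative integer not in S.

5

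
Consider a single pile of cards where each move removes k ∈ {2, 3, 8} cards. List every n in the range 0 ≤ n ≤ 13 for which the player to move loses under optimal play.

0, 1, 5, 6, 10, 11

Build the Grundy sequence with g(k) = mex{g(k−s) : s ∈ {2, 3, 8}, s ≤ k}:
k:     0  1  2  3  4  5  6  7  8  9 10 11 12 13
g(k):  0  0  1  1  2  0  0  1  1  2  0  0  1  1
The P-positions (g = 0) in 0..13 are 0, 1, 5, 6, 10, 11.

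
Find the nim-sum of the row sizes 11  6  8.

Compute the nim-sum pairwise:
11 XOR 6 = 13
13 XOR 8 = 5

5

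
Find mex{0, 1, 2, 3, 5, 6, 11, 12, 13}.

4

The values 0, 1, 2, 3 are all present; 4 is the first non-negative integer missing from the set.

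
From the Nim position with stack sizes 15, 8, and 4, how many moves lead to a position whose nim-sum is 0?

Bitwise XOR of the heap sizes:
  1111  (15)
  1000  (8)
  0100  (4)
  ----
  0011  (3)
The overall nim-sum is X = 3. A stack of size p has a winning move iff p XOR X < p (reduce it to p XOR X).
  15: 15 XOR 3 = 12 < 15 — winning move (to 12).
  8: 8 XOR 3 = 11 ≥ 8 — no move.
  4: 4 XOR 3 = 7 ≥ 4 — no move.
That gives 1 winning move.

1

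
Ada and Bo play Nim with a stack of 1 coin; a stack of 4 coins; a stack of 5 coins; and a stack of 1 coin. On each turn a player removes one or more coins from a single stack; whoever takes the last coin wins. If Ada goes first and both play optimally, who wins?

Ada wins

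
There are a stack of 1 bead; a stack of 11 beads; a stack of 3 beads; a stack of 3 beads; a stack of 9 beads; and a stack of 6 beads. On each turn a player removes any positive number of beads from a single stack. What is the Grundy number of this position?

Bitwise XOR of the heap sizes:
  0001  (1)
  1011  (11)
  0011  (3)
  0011  (3)
  1001  (9)
  0110  (6)
  ----
  0101  (5)

5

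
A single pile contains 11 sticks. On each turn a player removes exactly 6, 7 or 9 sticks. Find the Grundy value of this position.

1

Build the Grundy sequence with g(k) = mex{g(k−s) : s ∈ {6, 7, 9}, s ≤ k}:
k:     0  1  2  3  4  5  6  7  8  9 10 11
g(k):  0  0  0  0  0  0  1  1  1  1  1  1
So g(11) = 1.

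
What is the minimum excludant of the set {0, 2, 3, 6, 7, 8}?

0 is in the set but 1 is not, so the mex is 1.

1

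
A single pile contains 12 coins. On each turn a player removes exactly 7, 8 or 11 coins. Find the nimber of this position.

Grundy values for subtraction set {7, 8, 11}:
k:     0  1  2  3  4  5  6  7  8  9 10 11 12
g(k):  0  0  0  0  0  0  0  1  1  1  1  1  1
So g(12) = 1.

1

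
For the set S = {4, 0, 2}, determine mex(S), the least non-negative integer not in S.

0 is in the set but 1 is not, so the mex is 1.

1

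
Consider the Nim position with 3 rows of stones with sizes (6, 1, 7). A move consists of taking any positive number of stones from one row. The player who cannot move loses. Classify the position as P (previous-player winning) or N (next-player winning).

Compute the nim-sum pairwise:
6 ⊕ 1 = 7
7 ⊕ 7 = 0
The nim-sum is 0, so this is a P-position: the player to move is in a losing position under optimal play.

P-position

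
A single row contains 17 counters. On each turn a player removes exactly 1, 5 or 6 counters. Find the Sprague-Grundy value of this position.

2

Compute g(0), g(1), … for moves {1, 5, 6}:
k:     0  1  2  3  4  5  6  7  8  9 10 11 12 13 14 15 16 17
g(k):  0  1  0  1  0  1  2  3  2  3  2  0  1  0  1  0  1  2
So g(17) = 2.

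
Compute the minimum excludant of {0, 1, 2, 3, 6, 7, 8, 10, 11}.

4

The values 0, 1, 2, 3 are all present; 4 is the first non-negative integer missing from the set.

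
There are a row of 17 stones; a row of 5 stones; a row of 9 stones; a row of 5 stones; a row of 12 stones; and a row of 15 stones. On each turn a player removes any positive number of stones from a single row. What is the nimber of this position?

27

Nim-sum: 17 ^ 5 ^ 9 ^ 5 ^ 12 ^ 15 = 27.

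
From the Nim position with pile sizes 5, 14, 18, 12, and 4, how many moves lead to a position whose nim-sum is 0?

1

Write each in binary and XOR column by column:
  00101  (5)
  01110  (14)
  10010  (18)
  01100  (12)
  00100  (4)
  -----
  10001  (17)
The overall nim-sum is X = 17. A pile of size p has a winning move iff p XOR X < p (reduce it to p XOR X).
  5: 5 XOR 17 = 20 ≥ 5 — no move.
  14: 14 XOR 17 = 31 ≥ 14 — no move.
  18: 18 XOR 17 = 3 < 18 — winning move (to 3).
  12: 12 XOR 17 = 29 ≥ 12 — no move.
  4: 4 XOR 17 = 21 ≥ 4 — no move.
That gives 1 winning move.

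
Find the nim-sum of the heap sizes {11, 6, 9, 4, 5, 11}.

14

Nim-sum: 11 ⊕ 6 ⊕ 9 ⊕ 4 ⊕ 5 ⊕ 11 = 14.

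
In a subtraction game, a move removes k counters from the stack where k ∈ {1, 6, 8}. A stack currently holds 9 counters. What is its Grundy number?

0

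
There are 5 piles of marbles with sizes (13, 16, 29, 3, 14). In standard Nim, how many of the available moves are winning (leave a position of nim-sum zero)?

3

In binary:
  01101  (13)
  10000  (16)
  11101  (29)
  00011  (3)
  01110  (14)
  -----
  01101  (13)
The overall nim-sum is X = 13. A pile of size p has a winning move iff p XOR X < p (reduce it to p XOR X).
  13: 13 XOR 13 = 0 < 13 — winning move (to 0).
  16: 16 XOR 13 = 29 ≥ 16 — no move.
  29: 29 XOR 13 = 16 < 29 — winning move (to 16).
  3: 3 XOR 13 = 14 ≥ 3 — no move.
  14: 14 XOR 13 = 3 < 14 — winning move (to 3).
That gives 3 winning moves.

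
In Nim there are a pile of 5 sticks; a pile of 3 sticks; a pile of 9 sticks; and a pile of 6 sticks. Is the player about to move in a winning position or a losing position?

Compute the nim-sum pairwise:
5 XOR 3 = 6
6 XOR 9 = 15
15 XOR 6 = 9
The nim-sum is 9 ≠ 0, so this is an N-position: the player to move can win.

Winning position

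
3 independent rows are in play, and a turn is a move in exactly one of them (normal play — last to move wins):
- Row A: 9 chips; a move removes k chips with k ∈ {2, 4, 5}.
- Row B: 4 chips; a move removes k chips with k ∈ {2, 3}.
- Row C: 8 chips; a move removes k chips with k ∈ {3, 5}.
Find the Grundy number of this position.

3

For row A, compute g(0), g(1), … with moves {2, 4, 5}:
k:     0  1  2  3  4  5  6  7  8  9
g(k):  0  0  1  1  2  2  3  0  0  1
So g(9) = 1.
Grundy values for row B (subtraction set {2, 3}):
k:     0  1  2  3  4
g(k):  0  0  1  1  2
So g(4) = 2.
Build the Grundy sequence for row C with g(k) = mex{g(k−s) : s ∈ {3, 5}, s ≤ k}:
g(0) = mex{} = 0
g(1) = mex{} = 0
g(2) = mex{} = 0
g(3) = mex{0} = 1
g(4) = mex{0} = 1
g(5) = mex{0} = 1
g(6) = mex{0,1} = 2
g(7) = mex{0,1} = 2
g(8) = mex{1} = 0
So g(8) = 0.
The value of a disjunctive sum is the nim-sum of the parts.
Combined value = 1 XOR 2 XOR 0 = 3.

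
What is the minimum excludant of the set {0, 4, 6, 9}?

1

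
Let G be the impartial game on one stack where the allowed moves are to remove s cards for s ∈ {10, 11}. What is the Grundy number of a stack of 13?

Compute g(0), g(1), … for moves {10, 11}:
k:     0  1  2  3  4  5  6  7  8  9 10 11 12 13
g(k):  0  0  0  0  0  0  0  0  0  0  1  1  1  1
So g(13) = 1.

1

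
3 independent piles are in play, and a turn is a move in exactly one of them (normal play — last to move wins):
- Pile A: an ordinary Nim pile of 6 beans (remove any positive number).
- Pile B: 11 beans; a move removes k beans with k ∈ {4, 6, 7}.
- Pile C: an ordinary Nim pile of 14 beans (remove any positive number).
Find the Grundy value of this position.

8

Pile A is a plain Nim pile of size 6, so its Grundy value is 6.
For pile B, compute g(0), g(1), … with moves {4, 6, 7}:
g(0) = mex{} = 0
g(1) = mex{} = 0
g(2) = mex{} = 0
g(3) = mex{} = 0
g(4) = mex{0} = 1
g(5) = mex{0} = 1
g(6) = mex{0} = 1
g(7) = mex{0} = 1
g(8) = mex{0,1} = 2
g(9) = mex{0,1} = 2
g(10) = mex{0,1} = 2
g(11) = mex{1} = 0
So g(11) = 0.
Pile C is a plain Nim pile of size 14, so its Grundy value is 14.
By the Sprague-Grundy theorem, the Grundy value of a sum of independent games is the XOR of the component values.
Combined value = 6 ⊕ 0 ⊕ 14 = 8.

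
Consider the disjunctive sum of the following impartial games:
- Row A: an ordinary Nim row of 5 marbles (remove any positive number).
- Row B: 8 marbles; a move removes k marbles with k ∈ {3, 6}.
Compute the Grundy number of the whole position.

7

Row A is a plain Nim row of size 5, so its Grundy value is 5.
For row B, compute g(0), g(1), … with moves {3, 6}:
k:     0  1  2  3  4  5  6  7  8
g(k):  0  0  0  1  1  1  2  2  2
So g(8) = 2.
By the Sprague-Grundy theorem, the Grundy value of a sum of independent games is the XOR of the component values.
Combined value = 5 ⊕ 2 = 7.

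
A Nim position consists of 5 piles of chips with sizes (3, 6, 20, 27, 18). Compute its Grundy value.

24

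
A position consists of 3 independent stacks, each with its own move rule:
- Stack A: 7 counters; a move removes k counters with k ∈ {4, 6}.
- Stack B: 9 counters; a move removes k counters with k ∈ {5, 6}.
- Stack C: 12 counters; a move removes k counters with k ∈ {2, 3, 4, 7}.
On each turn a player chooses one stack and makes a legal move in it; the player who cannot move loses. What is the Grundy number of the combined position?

0

Build the Grundy sequence for stack A with g(k) = mex{g(k−s) : s ∈ {4, 6}, s ≤ k}:
k:     0  1  2  3  4  5  6  7
g(k):  0  0  0  0  1  1  1  1
So g(7) = 1.
For stack B, compute g(0), g(1), … with moves {5, 6}:
k:     0  1  2  3  4  5  6  7  8  9
g(k):  0  0  0  0  0  1  1  1  1  1
So g(9) = 1.
For stack C, compute g(0), g(1), … with moves {2, 3, 4, 7}:
k:     0  1  2  3  4  5  6  7  8  9 10 11 12
g(k):  0  0  1  1  2  2  0  3  1  4  2  0  0
So g(12) = 0.
The value of a disjunctive sum is the nim-sum of the parts.
Combined value = 1 XOR 1 XOR 0 = 0.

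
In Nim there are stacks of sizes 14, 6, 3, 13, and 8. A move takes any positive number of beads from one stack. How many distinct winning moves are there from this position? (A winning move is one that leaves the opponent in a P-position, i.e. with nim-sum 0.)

Bitwise XOR of the heap sizes:
  1110  (14)
  0110  (6)
  0011  (3)
  1101  (13)
  1000  (8)
  ----
  1110  (14)
The overall nim-sum is X = 14. A stack of size p has a winning move iff p XOR X < p (reduce it to p XOR X).
  14: 14 XOR 14 = 0 < 14 — winning move (to 0).
  6: 6 XOR 14 = 8 ≥ 6 — no move.
  3: 3 XOR 14 = 13 ≥ 3 — no move.
  13: 13 XOR 14 = 3 < 13 — winning move (to 3).
  8: 8 XOR 14 = 6 < 8 — winning move (to 6).
That gives 3 winning moves.

3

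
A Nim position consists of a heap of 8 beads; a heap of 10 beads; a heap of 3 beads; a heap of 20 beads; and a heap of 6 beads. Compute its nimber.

19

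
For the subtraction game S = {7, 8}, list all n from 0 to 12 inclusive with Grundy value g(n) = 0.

0, 1, 2, 3, 4, 5, 6

Compute g(0), g(1), … for moves {7, 8}:
g(0) = mex{} = 0
g(1) = mex{} = 0
g(2) = mex{} = 0
g(3) = mex{} = 0
g(4) = mex{} = 0
g(5) = mex{} = 0
g(6) = mex{} = 0
g(7) = mex{0} = 1
g(8) = mex{0} = 1
g(9) = mex{0} = 1
g(10) = mex{0} = 1
g(11) = mex{0} = 1
g(12) = mex{0} = 1
The P-positions (g = 0) in 0..12 are 0, 1, 2, 3, 4, 5, 6.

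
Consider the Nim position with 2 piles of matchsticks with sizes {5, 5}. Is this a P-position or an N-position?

Nim-sum: 5 ⊕ 5 = 0.
The nim-sum is 0, so this is a P-position: the player to move is in a losing position under optimal play.

P-position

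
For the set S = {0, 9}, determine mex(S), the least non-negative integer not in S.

0 is in the set but 1 is not, so the mex is 1.

1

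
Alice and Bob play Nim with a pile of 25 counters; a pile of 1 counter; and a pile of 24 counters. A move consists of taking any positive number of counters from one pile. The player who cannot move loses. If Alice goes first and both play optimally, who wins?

Nim-sum: 25 ⊕ 1 ⊕ 24 = 0.
The nim-sum is 0, so this is a P-position: the player to move is in a losing position under optimal play; Alice is about to move from it and so loses — Bob wins.

Bob wins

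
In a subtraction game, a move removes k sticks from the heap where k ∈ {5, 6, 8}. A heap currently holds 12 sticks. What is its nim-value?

Build the Grundy sequence with g(k) = mex{g(k−s) : s ∈ {5, 6, 8}, s ≤ k}:
k:     0  1  2  3  4  5  6  7  8  9 10 11 12
g(k):  0  0  0  0  0  1  1  1  1  1  2  2  2
So g(12) = 2.

2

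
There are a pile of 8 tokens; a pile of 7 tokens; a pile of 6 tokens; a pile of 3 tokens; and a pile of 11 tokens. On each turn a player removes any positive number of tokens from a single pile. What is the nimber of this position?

1

Nim-sum: 8 ^ 7 ^ 6 ^ 3 ^ 11 = 1.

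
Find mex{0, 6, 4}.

1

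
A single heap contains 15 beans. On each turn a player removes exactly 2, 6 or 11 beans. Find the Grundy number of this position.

1

Build the Grundy sequence with g(k) = mex{g(k−s) : s ∈ {2, 6, 11}, s ≤ k}:
k:     0  1  2  3  4  5  6  7  8  9 10 11 12 13 14 15
g(k):  0  0  1  1  0  0  1  1  0  0  1  1  2  0  3  1
So g(15) = 1.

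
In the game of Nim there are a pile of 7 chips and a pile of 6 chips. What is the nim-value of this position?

1

Write each in binary and XOR column by column:
  111  (7)
  110  (6)
  ---
  001  (1)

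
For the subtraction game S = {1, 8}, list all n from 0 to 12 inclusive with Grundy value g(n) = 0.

0, 2, 4, 6, 9, 11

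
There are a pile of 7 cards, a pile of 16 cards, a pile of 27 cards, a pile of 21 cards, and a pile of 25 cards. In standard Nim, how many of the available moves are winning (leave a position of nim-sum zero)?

0

In binary:
  00111  (7)
  10000  (16)
  11011  (27)
  10101  (21)
  11001  (25)
  -----
  00000  (0)
The nim-sum is already 0, so every move leaves a nonzero nim-sum — there are no winning moves.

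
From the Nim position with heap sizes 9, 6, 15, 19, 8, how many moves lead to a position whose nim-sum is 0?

1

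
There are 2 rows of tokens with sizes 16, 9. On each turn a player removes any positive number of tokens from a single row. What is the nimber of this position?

25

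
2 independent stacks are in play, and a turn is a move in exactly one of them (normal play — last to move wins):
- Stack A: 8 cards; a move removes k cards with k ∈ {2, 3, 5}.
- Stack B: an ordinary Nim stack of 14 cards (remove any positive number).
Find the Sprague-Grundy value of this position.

Grundy values for stack A (subtraction set {2, 3, 5}):
g(0) = mex{} = 0
g(1) = mex{} = 0
g(2) = mex{0} = 1
g(3) = mex{0} = 1
g(4) = mex{0,1} = 2
g(5) = mex{0,1} = 2
g(6) = mex{0,1,2} = 3
g(7) = mex{1,2} = 0
g(8) = mex{1,2,3} = 0
So g(8) = 0.
Stack B is a plain Nim stack of size 14, so its Grundy value is 14.
The value of a disjunctive sum is the nim-sum of the parts.
Combined value = 0 XOR 14 = 14.

14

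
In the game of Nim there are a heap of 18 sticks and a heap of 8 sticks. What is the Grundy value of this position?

26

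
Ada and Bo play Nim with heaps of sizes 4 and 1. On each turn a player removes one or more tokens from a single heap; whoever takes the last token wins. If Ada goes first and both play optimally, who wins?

Ada wins

In binary:
  100  (4)
  001  (1)
  ---
  101  (5)
The nim-sum is 5 ≠ 0, so this is an N-position: the player to move can win; Ada has a winning move.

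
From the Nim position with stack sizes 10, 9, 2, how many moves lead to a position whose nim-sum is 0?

Compute the nim-sum pairwise:
10 XOR 9 = 3
3 XOR 2 = 1
The overall nim-sum is X = 1. A stack of size p has a winning move iff p XOR X < p (reduce it to p XOR X).
  10: 10 XOR 1 = 11 ≥ 10 — no move.
  9: 9 XOR 1 = 8 < 9 — winning move (to 8).
  2: 2 XOR 1 = 3 ≥ 2 — no move.
That gives 1 winning move.

1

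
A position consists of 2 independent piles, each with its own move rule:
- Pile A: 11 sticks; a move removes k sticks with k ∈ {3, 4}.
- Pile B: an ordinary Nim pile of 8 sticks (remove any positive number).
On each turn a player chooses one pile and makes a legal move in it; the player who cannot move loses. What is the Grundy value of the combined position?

Build the Grundy sequence for pile A with g(k) = mex{g(k−s) : s ∈ {3, 4}, s ≤ k}:
g(0) = mex{} = 0
g(1) = mex{} = 0
g(2) = mex{} = 0
g(3) = mex{0} = 1
g(4) = mex{0} = 1
g(5) = mex{0} = 1
g(6) = mex{0,1} = 2
g(7) = mex{1} = 0
g(8) = mex{1} = 0
g(9) = mex{1,2} = 0
g(10) = mex{0,2} = 1
g(11) = mex{0} = 1
So g(11) = 1.
Pile B is a plain Nim pile of size 8, so its Grundy value is 8.
By the Sprague-Grundy theorem, the Grundy value of a sum of independent games is the XOR of the component values.
Combined value = 1 XOR 8 = 9.

9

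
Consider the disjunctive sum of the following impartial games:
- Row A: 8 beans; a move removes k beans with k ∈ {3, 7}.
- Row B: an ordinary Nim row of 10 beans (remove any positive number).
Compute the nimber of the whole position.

Build the Grundy sequence for row A with g(k) = mex{g(k−s) : s ∈ {3, 7}, s ≤ k}:
g(0) = mex{} = 0
g(1) = mex{} = 0
g(2) = mex{} = 0
g(3) = mex{0} = 1
g(4) = mex{0} = 1
g(5) = mex{0} = 1
g(6) = mex{1} = 0
g(7) = mex{0,1} = 2
g(8) = mex{0,1} = 2
So g(8) = 2.
Row B is a plain Nim row of size 10, so its Grundy value is 10.
The value of a disjunctive sum is the nim-sum of the parts.
Combined value = 2 XOR 10 = 8.

8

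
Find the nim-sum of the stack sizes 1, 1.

0

Nim-sum: 1 ⊕ 1 = 0.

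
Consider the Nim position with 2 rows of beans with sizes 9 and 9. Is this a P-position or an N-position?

Compute the nim-sum pairwise:
9 ⊕ 9 = 0
The nim-sum is 0, so this is a P-position: the player to move is in a losing position under optimal play.

P-position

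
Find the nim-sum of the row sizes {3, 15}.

12

Compute the nim-sum pairwise:
3 XOR 15 = 12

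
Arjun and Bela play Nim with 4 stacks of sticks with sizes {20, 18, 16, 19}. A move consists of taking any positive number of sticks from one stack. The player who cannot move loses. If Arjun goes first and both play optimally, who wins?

Compute the nim-sum pairwise:
20 ^ 18 = 6
6 ^ 16 = 22
22 ^ 19 = 5
The nim-sum is 5 ≠ 0, so this is an N-position: the player to move can win; Arjun has a winning move.

Arjun wins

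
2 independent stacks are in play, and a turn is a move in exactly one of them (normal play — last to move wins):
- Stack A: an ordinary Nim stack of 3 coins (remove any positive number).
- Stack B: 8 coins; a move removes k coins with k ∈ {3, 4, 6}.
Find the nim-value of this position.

Stack A is a plain Nim stack of size 3, so its Grundy value is 3.
Grundy values for stack B (subtraction set {3, 4, 6}):
g(0) = mex{} = 0
g(1) = mex{} = 0
g(2) = mex{} = 0
g(3) = mex{0} = 1
g(4) = mex{0} = 1
g(5) = mex{0} = 1
g(6) = mex{0,1} = 2
g(7) = mex{0,1} = 2
g(8) = mex{0,1} = 2
So g(8) = 2.
The value of a disjunctive sum is the nim-sum of the parts.
Combined value = 3 ⊕ 2 = 1.

1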